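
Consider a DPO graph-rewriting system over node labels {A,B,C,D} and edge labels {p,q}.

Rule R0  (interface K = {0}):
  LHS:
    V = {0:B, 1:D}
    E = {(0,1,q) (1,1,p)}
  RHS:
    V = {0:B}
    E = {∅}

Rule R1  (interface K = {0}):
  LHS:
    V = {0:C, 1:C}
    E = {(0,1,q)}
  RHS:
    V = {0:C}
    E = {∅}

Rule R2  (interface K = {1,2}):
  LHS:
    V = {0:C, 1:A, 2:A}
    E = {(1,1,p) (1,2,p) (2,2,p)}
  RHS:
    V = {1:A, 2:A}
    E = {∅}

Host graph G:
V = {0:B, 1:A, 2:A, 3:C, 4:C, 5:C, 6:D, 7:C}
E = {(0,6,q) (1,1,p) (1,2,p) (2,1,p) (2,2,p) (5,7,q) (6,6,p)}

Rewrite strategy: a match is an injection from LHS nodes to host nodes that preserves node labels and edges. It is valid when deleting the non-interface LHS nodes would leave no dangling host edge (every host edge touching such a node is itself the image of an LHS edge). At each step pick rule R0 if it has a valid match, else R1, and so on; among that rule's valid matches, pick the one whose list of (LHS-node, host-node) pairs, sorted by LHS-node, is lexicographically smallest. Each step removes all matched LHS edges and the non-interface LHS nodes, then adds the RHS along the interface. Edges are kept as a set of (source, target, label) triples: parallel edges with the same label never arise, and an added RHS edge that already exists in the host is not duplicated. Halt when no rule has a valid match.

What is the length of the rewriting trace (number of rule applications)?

Answer: 3

Derivation:
[0] host  ⇒  8 nodes, 7 edges  {0-q->6 1-p->1 1-p->2 2-p->1 2-p->2 5-q->7 6-p->6}
[1] R0 @ {0↦0, 1↦6}  ⇒  7 nodes, 5 edges  {1-p->1 1-p->2 2-p->1 2-p->2 5-q->7}
[2] R1 @ {0↦5, 1↦7}  ⇒  6 nodes, 4 edges  {1-p->1 1-p->2 2-p->1 2-p->2}
[3] R2 @ {0↦3, 1↦1, 2↦2}  ⇒  5 nodes, 1 edges  {2-p->1}
final graph: no rule applies after step 3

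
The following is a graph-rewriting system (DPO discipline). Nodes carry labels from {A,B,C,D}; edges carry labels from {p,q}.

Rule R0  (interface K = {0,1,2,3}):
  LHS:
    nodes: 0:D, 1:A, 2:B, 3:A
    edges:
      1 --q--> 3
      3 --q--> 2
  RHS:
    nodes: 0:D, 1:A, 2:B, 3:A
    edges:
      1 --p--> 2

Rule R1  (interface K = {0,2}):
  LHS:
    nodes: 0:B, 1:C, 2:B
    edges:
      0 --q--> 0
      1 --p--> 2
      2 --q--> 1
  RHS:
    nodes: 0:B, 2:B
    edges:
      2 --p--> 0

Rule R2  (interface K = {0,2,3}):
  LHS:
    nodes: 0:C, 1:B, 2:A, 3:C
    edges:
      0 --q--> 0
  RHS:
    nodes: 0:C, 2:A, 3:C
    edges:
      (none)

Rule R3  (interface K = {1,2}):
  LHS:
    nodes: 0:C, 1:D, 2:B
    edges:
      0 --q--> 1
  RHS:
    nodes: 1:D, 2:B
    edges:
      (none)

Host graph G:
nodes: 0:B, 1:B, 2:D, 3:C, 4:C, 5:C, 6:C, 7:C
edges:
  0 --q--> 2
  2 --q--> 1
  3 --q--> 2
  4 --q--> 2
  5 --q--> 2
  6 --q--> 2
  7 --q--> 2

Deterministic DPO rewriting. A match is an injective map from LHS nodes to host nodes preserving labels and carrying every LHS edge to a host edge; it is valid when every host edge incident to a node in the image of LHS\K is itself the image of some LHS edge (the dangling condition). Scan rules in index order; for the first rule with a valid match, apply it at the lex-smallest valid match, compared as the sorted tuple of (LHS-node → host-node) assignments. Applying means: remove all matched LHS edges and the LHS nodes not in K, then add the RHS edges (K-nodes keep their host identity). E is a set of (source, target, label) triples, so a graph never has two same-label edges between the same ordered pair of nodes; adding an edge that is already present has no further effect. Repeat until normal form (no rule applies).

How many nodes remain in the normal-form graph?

Answer: 3

Rewrite trace:
start.  V:8 E:7  edges: 0-q->2 2-q->1 3-q->2 4-q->2 5-q->2 6-q->2 7-q->2
1. fire R3 via {0↦3, 1↦2, 2↦0}  →  V:7 E:6  edges: 0-q->2 2-q->1 4-q->2 5-q->2 6-q->2 7-q->2
2. fire R3 via {0↦4, 1↦2, 2↦0}  →  V:6 E:5  edges: 0-q->2 2-q->1 5-q->2 6-q->2 7-q->2
3. fire R3 via {0↦5, 1↦2, 2↦0}  →  V:5 E:4  edges: 0-q->2 2-q->1 6-q->2 7-q->2
4. fire R3 via {0↦6, 1↦2, 2↦0}  →  V:4 E:3  edges: 0-q->2 2-q->1 7-q->2
5. fire R3 via {0↦7, 1↦2, 2↦0}  →  V:3 E:2  edges: 0-q->2 2-q->1
halt: no rule applies after step 5
NF nodes: {0:B, 1:B, 2:D}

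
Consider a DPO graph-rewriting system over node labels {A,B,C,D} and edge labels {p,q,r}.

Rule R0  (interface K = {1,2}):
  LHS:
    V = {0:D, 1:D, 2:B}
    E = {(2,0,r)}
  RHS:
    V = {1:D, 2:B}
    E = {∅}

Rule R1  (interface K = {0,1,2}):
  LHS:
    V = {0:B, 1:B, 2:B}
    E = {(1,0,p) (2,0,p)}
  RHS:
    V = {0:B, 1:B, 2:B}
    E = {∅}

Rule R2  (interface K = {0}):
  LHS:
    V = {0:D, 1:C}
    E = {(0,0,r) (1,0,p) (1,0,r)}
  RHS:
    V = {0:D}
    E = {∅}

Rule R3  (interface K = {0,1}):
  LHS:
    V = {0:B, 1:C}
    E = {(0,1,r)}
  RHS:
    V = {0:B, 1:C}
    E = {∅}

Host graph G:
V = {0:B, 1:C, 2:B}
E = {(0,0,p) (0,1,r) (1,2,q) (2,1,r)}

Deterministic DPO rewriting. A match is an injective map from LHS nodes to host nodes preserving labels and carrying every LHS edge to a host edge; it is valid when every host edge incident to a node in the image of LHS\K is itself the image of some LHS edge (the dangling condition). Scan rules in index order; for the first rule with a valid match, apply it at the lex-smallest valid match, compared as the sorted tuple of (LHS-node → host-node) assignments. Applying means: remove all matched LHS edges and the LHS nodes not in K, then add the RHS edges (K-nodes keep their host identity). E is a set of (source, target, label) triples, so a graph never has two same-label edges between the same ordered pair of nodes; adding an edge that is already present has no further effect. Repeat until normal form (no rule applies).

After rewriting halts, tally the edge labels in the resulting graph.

Answer: p:1 q:1

Steps:
start.  V:3 E:4  edges: 0-p->0 0-r->1 1-q->2 2-r->1
1. fire R3 via {0↦0, 1↦1}  →  V:3 E:3  edges: 0-p->0 1-q->2 2-r->1
2. fire R3 via {0↦2, 1↦1}  →  V:3 E:2  edges: 0-p->0 1-q->2
normal form: no rule applies after step 2
NF edges: [(0, 0, 'p'), (1, 2, 'q')]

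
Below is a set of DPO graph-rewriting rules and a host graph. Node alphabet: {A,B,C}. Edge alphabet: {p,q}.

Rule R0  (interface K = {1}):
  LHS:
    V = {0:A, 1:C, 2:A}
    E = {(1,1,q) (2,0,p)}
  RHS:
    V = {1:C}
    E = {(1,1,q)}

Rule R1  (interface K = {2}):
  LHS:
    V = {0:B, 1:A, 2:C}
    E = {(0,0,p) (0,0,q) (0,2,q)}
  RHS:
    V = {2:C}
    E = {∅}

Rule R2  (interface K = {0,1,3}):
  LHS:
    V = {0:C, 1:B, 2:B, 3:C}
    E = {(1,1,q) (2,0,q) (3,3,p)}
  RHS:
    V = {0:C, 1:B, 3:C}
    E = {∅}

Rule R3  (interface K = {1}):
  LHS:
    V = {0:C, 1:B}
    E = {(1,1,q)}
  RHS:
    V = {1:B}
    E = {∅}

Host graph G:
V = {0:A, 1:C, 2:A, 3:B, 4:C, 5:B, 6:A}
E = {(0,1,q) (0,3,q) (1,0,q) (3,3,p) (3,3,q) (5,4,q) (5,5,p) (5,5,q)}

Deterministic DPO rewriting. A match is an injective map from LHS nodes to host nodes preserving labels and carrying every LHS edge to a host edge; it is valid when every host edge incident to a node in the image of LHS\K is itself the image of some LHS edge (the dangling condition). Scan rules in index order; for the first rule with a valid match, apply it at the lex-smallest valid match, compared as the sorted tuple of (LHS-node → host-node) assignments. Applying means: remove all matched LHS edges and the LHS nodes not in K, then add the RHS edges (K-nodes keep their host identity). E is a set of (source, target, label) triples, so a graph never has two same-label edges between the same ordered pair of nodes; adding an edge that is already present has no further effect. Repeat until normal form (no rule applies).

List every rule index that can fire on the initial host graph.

Answer: [R1]

Rewrite trace:
R0: no valid match — LHS pattern not found
R1: 2 valid matches — {0↦5, 1↦2, 2↦4}, {0↦5, 1↦6, 2↦4}
R2: no valid match — LHS pattern not found
R3: no valid match — 4 raw matches, all fail dangling condition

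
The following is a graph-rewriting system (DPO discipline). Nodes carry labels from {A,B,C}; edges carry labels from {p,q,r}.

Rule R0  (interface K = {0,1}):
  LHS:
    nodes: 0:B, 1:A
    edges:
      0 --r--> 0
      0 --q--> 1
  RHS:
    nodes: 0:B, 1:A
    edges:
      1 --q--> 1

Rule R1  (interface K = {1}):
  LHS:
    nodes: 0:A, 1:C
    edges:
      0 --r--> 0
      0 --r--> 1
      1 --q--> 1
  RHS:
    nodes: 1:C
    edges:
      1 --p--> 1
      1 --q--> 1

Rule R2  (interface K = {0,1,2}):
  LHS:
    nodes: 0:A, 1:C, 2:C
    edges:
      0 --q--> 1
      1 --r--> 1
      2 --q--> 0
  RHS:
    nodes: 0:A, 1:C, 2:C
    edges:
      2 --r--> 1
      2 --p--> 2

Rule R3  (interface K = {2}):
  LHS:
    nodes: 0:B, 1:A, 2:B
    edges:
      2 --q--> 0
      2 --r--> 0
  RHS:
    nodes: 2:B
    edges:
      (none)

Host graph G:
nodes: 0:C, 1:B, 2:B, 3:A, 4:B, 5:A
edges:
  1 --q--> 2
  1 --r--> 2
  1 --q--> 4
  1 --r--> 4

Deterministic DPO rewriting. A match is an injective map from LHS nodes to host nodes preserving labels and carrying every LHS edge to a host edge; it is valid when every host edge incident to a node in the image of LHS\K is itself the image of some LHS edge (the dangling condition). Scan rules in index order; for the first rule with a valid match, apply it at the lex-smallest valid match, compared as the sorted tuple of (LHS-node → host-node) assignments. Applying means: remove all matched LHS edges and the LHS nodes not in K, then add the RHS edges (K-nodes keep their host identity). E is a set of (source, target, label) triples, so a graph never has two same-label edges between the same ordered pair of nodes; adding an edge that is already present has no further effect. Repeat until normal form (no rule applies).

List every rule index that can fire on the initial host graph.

Answer: [R3]

Derivation:
R0: no valid match — LHS pattern not found
R1: no valid match — LHS pattern not found
R2: no valid match — LHS pattern not found
R3: 4 valid matches — {0↦2, 1↦3, 2↦1}, {0↦2, 1↦5, 2↦1}, {0↦4, 1↦3, 2↦1} (+1 more)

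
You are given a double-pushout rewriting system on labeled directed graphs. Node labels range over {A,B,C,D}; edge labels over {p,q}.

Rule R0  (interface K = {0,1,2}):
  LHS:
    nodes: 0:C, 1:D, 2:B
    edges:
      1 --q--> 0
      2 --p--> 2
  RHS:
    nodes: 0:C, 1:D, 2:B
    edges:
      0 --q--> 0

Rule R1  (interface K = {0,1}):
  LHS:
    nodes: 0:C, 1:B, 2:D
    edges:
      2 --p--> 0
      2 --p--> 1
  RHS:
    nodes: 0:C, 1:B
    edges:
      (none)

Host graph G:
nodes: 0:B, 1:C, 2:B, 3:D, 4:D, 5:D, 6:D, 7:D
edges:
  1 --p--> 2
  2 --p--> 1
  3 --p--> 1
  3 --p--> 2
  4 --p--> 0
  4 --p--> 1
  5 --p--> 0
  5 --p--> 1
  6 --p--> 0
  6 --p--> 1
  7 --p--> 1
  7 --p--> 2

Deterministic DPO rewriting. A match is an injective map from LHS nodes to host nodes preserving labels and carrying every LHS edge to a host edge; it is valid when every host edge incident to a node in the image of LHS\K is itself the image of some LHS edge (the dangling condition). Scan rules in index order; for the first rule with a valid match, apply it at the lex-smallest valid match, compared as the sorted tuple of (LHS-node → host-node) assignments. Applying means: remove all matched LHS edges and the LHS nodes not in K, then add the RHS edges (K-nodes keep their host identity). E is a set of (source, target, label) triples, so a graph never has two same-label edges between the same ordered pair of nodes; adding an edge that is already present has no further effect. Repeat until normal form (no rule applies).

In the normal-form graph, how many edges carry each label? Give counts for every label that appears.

Answer: p:2

Rewrite trace:
[0] host  ⇒  8 nodes, 12 edges  {1-p->2 2-p->1 3-p->1 3-p->2 4-p->0 4-p->1 5-p->0 5-p->1 6-p->0 6-p->1 7-p->1 7-p->2}
[1] R1 @ {0↦1, 1↦0, 2↦4}  ⇒  7 nodes, 10 edges  {1-p->2 2-p->1 3-p->1 3-p->2 5-p->0 5-p->1 6-p->0 6-p->1 7-p->1 7-p->2}
[2] R1 @ {0↦1, 1↦0, 2↦5}  ⇒  6 nodes, 8 edges  {1-p->2 2-p->1 3-p->1 3-p->2 6-p->0 6-p->1 7-p->1 7-p->2}
[3] R1 @ {0↦1, 1↦0, 2↦6}  ⇒  5 nodes, 6 edges  {1-p->2 2-p->1 3-p->1 3-p->2 7-p->1 7-p->2}
[4] R1 @ {0↦1, 1↦2, 2↦3}  ⇒  4 nodes, 4 edges  {1-p->2 2-p->1 7-p->1 7-p->2}
[5] R1 @ {0↦1, 1↦2, 2↦7}  ⇒  3 nodes, 2 edges  {1-p->2 2-p->1}
final graph: no rule applies after step 5
NF edges: [(1, 2, 'p'), (2, 1, 'p')]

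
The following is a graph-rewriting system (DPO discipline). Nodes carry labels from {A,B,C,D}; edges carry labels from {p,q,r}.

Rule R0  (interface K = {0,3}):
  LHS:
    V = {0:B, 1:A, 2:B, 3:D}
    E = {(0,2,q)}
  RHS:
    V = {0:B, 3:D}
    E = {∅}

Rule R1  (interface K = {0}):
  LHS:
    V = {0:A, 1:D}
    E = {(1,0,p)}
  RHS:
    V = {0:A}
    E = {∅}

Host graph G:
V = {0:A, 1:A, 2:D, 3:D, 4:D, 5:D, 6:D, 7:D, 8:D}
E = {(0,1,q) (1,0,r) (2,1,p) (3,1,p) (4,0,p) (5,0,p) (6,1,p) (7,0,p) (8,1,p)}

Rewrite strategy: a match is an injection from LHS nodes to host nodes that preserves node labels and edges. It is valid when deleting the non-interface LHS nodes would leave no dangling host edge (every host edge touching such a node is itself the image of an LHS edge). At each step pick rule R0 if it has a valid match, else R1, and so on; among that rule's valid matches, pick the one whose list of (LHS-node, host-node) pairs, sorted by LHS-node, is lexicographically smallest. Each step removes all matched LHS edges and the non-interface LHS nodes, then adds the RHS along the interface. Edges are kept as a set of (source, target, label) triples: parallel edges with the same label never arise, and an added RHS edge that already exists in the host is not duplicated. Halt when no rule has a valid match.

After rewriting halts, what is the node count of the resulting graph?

start.  V:9 E:9  edges: 0-q->1 1-r->0 2-p->1 3-p->1 4-p->0 5-p->0 6-p->1 7-p->0 8-p->1
1. fire R1 via {0↦0, 1↦4}  →  V:8 E:8  edges: 0-q->1 1-r->0 2-p->1 3-p->1 5-p->0 6-p->1 7-p->0 8-p->1
2. fire R1 via {0↦0, 1↦5}  →  V:7 E:7  edges: 0-q->1 1-r->0 2-p->1 3-p->1 6-p->1 7-p->0 8-p->1
3. fire R1 via {0↦0, 1↦7}  →  V:6 E:6  edges: 0-q->1 1-r->0 2-p->1 3-p->1 6-p->1 8-p->1
4. fire R1 via {0↦1, 1↦2}  →  V:5 E:5  edges: 0-q->1 1-r->0 3-p->1 6-p->1 8-p->1
5. fire R1 via {0↦1, 1↦3}  →  V:4 E:4  edges: 0-q->1 1-r->0 6-p->1 8-p->1
6. fire R1 via {0↦1, 1↦6}  →  V:3 E:3  edges: 0-q->1 1-r->0 8-p->1
7. fire R1 via {0↦1, 1↦8}  →  V:2 E:2  edges: 0-q->1 1-r->0
final graph: no rule applies after step 7
NF nodes: {0:A, 1:A}

Answer: 2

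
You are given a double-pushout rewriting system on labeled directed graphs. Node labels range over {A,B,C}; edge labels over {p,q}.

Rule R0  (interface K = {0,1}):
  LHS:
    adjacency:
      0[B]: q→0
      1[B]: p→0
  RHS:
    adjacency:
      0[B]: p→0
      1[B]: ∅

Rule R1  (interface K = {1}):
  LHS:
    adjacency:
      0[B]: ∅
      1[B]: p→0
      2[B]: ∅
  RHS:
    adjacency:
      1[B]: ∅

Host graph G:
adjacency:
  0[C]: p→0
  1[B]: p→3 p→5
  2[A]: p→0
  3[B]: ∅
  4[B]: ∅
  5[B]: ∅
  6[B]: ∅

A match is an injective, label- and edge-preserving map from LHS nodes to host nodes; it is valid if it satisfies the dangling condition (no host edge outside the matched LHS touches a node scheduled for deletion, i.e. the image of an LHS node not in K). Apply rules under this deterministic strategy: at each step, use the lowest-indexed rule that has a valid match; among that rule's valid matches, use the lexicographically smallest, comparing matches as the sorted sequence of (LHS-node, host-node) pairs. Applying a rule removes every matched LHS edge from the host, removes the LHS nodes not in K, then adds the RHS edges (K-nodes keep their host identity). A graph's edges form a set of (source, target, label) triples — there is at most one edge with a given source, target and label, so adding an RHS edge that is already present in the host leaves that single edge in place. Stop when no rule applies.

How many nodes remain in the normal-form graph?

Answer: 3

Steps:
start.  V:7 E:4  edges: 0-p->0 1-p->3 1-p->5 2-p->0
1. fire R1 via {0↦3, 1↦1, 2↦4}  →  V:5 E:3  edges: 0-p->0 1-p->5 2-p->0
2. fire R1 via {0↦5, 1↦1, 2↦6}  →  V:3 E:2  edges: 0-p->0 2-p->0
normal form: no rule applies after step 2
NF nodes: {0:C, 1:B, 2:A}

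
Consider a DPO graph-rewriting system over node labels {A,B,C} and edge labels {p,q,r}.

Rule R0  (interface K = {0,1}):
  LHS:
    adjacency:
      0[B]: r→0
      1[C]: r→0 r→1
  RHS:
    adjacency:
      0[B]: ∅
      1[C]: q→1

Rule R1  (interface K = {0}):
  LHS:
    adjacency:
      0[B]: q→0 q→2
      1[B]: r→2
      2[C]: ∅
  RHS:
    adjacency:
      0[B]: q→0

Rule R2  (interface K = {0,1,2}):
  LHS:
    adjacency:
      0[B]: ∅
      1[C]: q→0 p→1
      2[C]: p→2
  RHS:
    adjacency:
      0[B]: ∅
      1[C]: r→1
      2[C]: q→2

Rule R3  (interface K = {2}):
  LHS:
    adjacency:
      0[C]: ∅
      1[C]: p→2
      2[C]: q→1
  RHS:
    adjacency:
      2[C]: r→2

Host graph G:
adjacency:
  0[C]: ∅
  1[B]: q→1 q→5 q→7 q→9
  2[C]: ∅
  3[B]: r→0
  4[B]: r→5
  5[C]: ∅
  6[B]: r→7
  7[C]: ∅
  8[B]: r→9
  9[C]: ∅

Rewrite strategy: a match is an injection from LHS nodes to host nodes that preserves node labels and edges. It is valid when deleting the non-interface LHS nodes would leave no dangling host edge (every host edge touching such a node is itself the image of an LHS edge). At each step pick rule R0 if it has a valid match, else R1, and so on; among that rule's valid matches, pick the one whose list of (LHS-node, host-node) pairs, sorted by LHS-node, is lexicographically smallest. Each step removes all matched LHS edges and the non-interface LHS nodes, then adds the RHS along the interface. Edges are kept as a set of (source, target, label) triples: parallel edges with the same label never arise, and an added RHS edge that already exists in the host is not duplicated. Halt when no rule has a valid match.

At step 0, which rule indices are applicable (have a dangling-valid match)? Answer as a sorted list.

R0: no valid match — LHS pattern not found
R1: 3 valid matches — {0↦1, 1↦4, 2↦5}, {0↦1, 1↦6, 2↦7}, {0↦1, 1↦8, 2↦9}
R2: no valid match — LHS pattern not found
R3: no valid match — LHS pattern not found

Answer: [R1]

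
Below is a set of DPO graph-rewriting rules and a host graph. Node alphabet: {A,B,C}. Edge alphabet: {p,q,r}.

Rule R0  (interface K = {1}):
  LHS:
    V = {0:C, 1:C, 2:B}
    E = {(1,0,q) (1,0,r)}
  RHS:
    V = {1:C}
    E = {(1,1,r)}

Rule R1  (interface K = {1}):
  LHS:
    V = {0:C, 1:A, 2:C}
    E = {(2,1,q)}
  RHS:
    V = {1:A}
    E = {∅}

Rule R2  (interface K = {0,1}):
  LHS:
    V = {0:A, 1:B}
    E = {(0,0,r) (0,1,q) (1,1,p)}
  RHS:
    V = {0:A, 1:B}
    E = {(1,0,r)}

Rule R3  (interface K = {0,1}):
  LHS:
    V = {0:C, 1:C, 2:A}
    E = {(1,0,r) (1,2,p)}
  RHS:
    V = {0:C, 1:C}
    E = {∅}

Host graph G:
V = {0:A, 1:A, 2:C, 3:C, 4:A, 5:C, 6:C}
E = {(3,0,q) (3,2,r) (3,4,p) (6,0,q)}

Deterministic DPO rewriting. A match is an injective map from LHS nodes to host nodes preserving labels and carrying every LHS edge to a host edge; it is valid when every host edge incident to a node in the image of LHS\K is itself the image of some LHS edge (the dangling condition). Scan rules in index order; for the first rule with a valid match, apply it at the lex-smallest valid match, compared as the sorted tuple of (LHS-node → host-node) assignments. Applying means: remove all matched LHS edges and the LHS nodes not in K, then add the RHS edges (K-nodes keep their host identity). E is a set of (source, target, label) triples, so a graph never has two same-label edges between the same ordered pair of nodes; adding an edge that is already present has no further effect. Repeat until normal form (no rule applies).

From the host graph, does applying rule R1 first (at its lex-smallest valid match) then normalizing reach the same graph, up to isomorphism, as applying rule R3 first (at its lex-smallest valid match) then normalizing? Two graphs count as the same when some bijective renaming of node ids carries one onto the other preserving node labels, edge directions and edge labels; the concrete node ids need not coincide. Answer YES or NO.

branch R1-first: apply at {0↦5, 1↦0, 2↦6} → |E|=3, then 2 more step(s) → NF |V|=2 |E|=0 V={0:A, 1:A} E=∅
branch R3-first: apply at {0↦2, 1↦3, 2↦4} → |E|=2, then 2 more step(s) → NF |V|=2 |E|=0 V={0:A, 1:A} E=∅
graphs isomorphic (equal up to label-preserving node renaming)

Answer: YES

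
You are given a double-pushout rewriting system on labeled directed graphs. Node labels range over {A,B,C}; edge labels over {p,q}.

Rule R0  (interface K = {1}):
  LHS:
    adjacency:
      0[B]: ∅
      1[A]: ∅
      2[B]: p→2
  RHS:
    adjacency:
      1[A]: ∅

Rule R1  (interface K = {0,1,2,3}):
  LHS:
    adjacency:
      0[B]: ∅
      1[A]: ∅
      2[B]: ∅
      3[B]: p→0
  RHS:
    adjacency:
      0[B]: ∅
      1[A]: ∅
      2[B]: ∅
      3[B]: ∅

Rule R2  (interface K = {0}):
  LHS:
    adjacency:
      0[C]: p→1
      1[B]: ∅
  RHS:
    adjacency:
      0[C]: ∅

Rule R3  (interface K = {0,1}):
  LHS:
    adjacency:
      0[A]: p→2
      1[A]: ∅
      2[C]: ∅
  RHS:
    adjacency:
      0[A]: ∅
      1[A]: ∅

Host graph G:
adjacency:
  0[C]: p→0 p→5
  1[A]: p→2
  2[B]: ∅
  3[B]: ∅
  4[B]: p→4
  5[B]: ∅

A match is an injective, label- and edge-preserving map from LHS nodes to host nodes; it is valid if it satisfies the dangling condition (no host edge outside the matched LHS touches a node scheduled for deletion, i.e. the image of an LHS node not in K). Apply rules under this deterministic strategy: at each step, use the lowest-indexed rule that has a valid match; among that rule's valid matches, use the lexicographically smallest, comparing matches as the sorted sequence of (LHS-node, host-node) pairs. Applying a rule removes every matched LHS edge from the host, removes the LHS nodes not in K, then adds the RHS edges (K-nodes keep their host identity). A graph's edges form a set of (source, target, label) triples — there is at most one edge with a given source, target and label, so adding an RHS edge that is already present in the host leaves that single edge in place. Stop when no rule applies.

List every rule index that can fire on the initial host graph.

R0: 1 valid match — {0↦3, 1↦1, 2↦4}
R1: no valid match — LHS pattern not found
R2: 1 valid match — {0↦0, 1↦5}
R3: no valid match — LHS pattern not found

Answer: [R0,R2]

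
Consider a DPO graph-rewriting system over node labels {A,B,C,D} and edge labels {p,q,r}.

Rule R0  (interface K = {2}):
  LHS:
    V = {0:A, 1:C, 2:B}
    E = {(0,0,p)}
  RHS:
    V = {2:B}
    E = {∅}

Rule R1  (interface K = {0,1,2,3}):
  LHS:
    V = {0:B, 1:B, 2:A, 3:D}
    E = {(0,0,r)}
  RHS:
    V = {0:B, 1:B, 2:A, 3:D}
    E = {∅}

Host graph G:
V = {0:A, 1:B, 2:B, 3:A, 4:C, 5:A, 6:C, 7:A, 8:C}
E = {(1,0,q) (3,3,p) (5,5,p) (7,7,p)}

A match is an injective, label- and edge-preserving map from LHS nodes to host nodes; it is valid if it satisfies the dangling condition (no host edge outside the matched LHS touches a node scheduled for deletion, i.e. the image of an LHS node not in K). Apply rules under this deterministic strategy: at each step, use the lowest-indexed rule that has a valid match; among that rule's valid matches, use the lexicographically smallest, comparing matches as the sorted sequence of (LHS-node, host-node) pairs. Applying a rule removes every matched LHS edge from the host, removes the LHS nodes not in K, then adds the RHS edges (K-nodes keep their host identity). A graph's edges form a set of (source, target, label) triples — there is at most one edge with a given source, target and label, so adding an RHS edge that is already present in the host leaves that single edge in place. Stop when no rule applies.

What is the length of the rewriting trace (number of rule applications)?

initial: |V|=9 |E|=4  E = 1-q->0 3-p->3 5-p->5 7-p->7
step 1: apply R0 at {0↦3, 1↦4, 2↦1}  → |V|=7 |E|=3  E = 1-q->0 5-p->5 7-p->7
step 2: apply R0 at {0↦5, 1↦6, 2↦1}  → |V|=5 |E|=2  E = 1-q->0 7-p->7
step 3: apply R0 at {0↦7, 1↦8, 2↦1}  → |V|=3 |E|=1  E = 1-q->0
final graph: no rule applies after step 3

Answer: 3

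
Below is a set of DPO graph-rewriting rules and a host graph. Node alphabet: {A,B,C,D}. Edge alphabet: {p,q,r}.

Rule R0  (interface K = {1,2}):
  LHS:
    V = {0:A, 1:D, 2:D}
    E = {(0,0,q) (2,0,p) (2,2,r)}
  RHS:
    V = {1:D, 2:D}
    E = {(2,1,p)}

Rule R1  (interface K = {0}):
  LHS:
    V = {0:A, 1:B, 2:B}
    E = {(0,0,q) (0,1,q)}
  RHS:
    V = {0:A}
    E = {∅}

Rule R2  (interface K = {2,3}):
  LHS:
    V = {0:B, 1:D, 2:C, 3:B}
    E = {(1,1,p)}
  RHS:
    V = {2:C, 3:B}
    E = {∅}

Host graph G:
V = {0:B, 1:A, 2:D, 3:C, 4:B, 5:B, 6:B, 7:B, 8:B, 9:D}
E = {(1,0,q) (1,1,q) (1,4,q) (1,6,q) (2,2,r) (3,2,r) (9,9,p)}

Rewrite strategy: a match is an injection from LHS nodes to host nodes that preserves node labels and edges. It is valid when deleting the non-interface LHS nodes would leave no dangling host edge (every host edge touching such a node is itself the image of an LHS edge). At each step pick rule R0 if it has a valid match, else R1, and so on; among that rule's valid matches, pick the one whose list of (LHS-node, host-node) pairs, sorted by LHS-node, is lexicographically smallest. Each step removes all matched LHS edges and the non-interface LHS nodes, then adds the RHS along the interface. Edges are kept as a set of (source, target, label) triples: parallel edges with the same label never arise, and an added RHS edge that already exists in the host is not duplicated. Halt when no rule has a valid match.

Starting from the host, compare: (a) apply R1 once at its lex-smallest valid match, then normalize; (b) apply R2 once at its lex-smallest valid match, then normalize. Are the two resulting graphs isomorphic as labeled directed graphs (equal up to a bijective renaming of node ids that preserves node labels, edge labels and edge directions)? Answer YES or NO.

branch R1-first: apply at {0↦1, 1↦0, 2↦5} → |E|=5, then 1 more step(s) → NF |V|=6 |E|=4 V={1:A, 2:D, 3:C, 4:B, 6:B, 8:B} E=1-q->4 1-q->6 2-r->2 3-r->2
branch R2-first: apply at {0↦5, 1↦9, 2↦3, 3↦0} → |E|=6, then 1 more step(s) → NF |V|=6 |E|=4 V={1:A, 2:D, 3:C, 4:B, 6:B, 8:B} E=1-q->4 1-q->6 2-r->2 3-r->2
graphs isomorphic (equal up to label-preserving node renaming)

Answer: YES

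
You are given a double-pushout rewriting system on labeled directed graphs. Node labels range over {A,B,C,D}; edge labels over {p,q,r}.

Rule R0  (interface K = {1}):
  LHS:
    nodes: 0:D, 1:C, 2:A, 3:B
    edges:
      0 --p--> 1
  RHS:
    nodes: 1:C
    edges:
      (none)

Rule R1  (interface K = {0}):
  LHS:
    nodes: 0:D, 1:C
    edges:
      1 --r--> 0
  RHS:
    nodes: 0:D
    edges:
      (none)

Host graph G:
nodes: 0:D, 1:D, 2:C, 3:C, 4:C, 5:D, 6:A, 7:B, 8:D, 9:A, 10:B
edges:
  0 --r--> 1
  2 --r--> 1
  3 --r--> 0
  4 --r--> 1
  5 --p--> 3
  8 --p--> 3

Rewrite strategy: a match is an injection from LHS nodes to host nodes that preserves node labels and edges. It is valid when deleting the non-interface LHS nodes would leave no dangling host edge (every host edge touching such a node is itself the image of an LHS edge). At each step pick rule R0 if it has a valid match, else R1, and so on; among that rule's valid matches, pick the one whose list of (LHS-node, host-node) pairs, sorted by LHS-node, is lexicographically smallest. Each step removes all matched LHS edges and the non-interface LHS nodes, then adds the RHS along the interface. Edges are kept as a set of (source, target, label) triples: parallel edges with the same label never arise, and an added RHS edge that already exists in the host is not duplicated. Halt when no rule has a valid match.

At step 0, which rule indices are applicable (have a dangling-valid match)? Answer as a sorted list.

R0: 8 valid matches — {0↦5, 1↦3, 2↦6, 3↦7}, {0↦5, 1↦3, 2↦6, 3↦10}, {0↦5, 1↦3, 2↦9, 3↦7} (+5 more)
R1: 2 valid matches — {0↦1, 1↦2}, {0↦1, 1↦4}

Answer: [R0,R1]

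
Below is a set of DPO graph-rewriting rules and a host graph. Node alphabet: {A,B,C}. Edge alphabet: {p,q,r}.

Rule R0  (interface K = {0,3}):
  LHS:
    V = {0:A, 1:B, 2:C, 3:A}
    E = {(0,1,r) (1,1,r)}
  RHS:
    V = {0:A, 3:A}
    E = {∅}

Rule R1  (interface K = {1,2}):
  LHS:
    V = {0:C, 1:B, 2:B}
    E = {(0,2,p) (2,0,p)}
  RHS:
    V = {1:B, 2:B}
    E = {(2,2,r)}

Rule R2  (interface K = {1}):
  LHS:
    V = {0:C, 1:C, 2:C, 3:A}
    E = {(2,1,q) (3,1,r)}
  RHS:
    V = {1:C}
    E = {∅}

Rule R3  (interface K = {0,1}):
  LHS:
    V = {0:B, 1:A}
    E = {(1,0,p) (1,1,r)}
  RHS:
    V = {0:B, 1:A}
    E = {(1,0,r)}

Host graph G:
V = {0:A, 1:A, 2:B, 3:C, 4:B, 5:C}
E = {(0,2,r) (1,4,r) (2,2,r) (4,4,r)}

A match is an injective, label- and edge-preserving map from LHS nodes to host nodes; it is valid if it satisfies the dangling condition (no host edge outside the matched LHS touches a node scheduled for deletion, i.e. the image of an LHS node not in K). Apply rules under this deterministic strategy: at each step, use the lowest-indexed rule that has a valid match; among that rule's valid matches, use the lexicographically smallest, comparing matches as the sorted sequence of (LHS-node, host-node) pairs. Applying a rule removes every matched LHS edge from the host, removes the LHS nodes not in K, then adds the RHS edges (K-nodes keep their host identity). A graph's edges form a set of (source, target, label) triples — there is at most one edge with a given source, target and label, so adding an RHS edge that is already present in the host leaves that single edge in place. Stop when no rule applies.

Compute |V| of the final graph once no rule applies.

[0] host  ⇒  6 nodes, 4 edges  {0-r->2 1-r->4 2-r->2 4-r->4}
[1] R0 @ {0↦0, 1↦2, 2↦3, 3↦1}  ⇒  4 nodes, 2 edges  {1-r->4 4-r->4}
[2] R0 @ {0↦1, 1↦4, 2↦5, 3↦0}  ⇒  2 nodes, 0 edges  {∅}
halt: no rule applies after step 2
NF nodes: {0:A, 1:A}

Answer: 2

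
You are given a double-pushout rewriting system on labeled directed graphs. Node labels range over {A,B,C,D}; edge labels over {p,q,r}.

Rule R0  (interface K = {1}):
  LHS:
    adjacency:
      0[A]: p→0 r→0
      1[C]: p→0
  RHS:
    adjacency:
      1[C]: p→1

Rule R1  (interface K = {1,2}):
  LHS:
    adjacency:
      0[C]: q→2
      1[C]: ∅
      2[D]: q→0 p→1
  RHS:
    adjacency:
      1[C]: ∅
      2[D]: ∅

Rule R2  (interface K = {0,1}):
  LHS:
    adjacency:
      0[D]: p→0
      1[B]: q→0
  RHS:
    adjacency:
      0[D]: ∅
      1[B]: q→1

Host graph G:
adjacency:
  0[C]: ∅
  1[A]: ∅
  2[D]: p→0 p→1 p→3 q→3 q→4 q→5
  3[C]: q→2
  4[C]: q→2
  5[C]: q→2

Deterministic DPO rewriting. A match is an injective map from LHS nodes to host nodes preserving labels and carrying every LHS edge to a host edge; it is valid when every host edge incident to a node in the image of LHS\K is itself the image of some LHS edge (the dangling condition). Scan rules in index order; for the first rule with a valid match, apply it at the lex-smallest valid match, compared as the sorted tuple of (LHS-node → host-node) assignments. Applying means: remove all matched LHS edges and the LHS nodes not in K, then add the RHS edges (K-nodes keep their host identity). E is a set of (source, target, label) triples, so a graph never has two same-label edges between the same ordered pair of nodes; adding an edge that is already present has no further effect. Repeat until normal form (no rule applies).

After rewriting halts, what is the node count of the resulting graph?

start.  V:6 E:9  edges: 2-p->0 2-p->1 2-p->3 2-q->3 2-q->4 2-q->5 3-q->2 4-q->2 5-q->2
1. fire R1 via {0↦4, 1↦0, 2↦2}  →  V:5 E:6  edges: 2-p->1 2-p->3 2-q->3 2-q->5 3-q->2 5-q->2
2. fire R1 via {0↦5, 1↦3, 2↦2}  →  V:4 E:3  edges: 2-p->1 2-q->3 3-q->2
final graph: no rule applies after step 2
NF nodes: {0:C, 1:A, 2:D, 3:C}

Answer: 4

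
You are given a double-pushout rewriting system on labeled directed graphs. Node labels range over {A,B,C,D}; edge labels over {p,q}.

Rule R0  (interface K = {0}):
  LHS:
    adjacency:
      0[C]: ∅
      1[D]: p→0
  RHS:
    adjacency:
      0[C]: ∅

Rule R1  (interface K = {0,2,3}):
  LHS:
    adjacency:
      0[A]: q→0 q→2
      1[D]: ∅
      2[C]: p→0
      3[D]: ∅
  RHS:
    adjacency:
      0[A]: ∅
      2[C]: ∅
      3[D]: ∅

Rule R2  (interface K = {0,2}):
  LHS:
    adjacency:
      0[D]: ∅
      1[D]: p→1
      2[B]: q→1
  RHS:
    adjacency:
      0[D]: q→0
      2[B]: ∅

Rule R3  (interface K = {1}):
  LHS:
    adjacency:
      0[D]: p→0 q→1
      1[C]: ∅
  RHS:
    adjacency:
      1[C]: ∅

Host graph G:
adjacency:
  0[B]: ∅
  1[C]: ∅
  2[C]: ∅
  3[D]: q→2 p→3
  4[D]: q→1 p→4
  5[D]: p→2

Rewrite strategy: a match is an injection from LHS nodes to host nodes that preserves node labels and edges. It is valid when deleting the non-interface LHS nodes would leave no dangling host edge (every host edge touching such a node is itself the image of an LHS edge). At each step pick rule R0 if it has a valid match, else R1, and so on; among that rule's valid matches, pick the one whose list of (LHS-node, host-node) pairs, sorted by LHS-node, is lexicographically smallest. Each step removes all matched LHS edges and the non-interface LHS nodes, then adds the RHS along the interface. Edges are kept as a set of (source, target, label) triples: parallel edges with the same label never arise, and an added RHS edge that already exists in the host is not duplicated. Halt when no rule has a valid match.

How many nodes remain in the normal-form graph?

initial: |V|=6 |E|=5  E = 3-q->2 3-p->3 4-q->1 4-p->4 5-p->2
step 1: apply R0 at {0↦2, 1↦5}  → |V|=5 |E|=4  E = 3-q->2 3-p->3 4-q->1 4-p->4
step 2: apply R3 at {0↦3, 1↦2}  → |V|=4 |E|=2  E = 4-q->1 4-p->4
step 3: apply R3 at {0↦4, 1↦1}  → |V|=3 |E|=0  E = ∅
final graph: no rule applies after step 3
NF nodes: {0:B, 1:C, 2:C}

Answer: 3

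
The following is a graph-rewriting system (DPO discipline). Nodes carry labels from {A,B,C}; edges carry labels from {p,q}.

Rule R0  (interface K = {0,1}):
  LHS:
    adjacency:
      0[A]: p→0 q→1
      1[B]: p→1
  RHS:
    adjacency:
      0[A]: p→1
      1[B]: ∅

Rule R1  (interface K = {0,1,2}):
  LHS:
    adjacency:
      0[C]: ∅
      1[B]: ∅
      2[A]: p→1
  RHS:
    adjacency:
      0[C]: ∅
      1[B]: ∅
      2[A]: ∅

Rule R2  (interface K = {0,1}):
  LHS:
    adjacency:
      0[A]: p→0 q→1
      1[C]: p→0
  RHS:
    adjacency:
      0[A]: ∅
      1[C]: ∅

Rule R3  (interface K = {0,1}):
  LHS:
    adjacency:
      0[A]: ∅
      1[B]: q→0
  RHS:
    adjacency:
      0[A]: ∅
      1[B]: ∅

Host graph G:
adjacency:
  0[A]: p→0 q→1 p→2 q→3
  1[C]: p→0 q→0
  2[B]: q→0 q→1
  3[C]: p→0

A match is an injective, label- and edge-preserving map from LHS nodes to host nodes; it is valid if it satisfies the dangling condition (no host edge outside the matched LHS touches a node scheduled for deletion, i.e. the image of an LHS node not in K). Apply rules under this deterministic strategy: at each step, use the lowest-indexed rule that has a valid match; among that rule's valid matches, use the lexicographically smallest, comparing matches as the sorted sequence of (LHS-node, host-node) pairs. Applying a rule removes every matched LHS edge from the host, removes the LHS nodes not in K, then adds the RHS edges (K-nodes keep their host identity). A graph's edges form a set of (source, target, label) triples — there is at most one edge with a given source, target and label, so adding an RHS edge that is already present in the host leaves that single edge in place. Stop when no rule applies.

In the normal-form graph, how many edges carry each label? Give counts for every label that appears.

Answer: p:1 q:3

Steps:
initial: |V|=4 |E|=9  E = 0-p->0 0-q->1 0-p->2 0-q->3 1-p->0 1-q->0 2-q->0 2-q->1 3-p->0
step 1: apply R1 at {0↦1, 1↦2, 2↦0}  → |V|=4 |E|=8  E = 0-p->0 0-q->1 0-q->3 1-p->0 1-q->0 2-q->0 2-q->1 3-p->0
step 2: apply R2 at {0↦0, 1↦1}  → |V|=4 |E|=5  E = 0-q->3 1-q->0 2-q->0 2-q->1 3-p->0
step 3: apply R3 at {0↦0, 1↦2}  → |V|=4 |E|=4  E = 0-q->3 1-q->0 2-q->1 3-p->0
halt: no rule applies after step 3
NF edges: [(0, 3, 'q'), (1, 0, 'q'), (2, 1, 'q'), (3, 0, 'p')]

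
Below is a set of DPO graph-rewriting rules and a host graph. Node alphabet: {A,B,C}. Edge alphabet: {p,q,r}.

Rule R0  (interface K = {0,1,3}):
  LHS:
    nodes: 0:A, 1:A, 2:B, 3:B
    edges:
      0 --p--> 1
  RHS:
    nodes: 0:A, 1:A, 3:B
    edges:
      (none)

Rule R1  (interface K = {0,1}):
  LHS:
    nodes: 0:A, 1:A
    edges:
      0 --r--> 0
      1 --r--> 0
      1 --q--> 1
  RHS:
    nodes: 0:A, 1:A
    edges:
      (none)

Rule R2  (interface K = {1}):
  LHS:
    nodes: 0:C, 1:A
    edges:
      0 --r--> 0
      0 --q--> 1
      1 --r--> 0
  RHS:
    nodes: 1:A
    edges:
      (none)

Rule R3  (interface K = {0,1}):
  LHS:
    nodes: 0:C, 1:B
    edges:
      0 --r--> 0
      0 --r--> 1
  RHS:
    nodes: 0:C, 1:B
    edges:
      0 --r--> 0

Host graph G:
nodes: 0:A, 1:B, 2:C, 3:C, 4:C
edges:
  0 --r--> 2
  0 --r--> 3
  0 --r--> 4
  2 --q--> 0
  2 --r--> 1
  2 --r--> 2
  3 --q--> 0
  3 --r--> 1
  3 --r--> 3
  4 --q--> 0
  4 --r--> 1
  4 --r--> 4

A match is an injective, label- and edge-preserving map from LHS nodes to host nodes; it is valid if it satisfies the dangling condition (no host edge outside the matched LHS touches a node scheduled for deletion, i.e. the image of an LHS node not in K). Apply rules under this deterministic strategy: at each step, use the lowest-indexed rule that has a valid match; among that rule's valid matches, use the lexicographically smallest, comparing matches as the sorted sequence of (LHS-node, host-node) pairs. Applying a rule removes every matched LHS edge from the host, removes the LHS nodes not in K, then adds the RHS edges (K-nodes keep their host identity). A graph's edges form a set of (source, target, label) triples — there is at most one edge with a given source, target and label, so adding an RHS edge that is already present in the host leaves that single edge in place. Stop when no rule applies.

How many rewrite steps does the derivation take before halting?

Answer: 6

Derivation:
initial: |V|=5 |E|=12  E = 0-r->2 0-r->3 0-r->4 2-q->0 2-r->1 2-r->2 3-q->0 3-r->1 3-r->3 4-q->0 4-r->1 4-r->4
step 1: apply R3 at {0↦2, 1↦1}  → |V|=5 |E|=11  E = 0-r->2 0-r->3 0-r->4 2-q->0 2-r->2 3-q->0 3-r->1 3-r->3 4-q->0 4-r->1 4-r->4
step 2: apply R2 at {0↦2, 1↦0}  → |V|=4 |E|=8  E = 0-r->3 0-r->4 3-q->0 3-r->1 3-r->3 4-q->0 4-r->1 4-r->4
step 3: apply R3 at {0↦3, 1↦1}  → |V|=4 |E|=7  E = 0-r->3 0-r->4 3-q->0 3-r->3 4-q->0 4-r->1 4-r->4
step 4: apply R2 at {0↦3, 1↦0}  → |V|=3 |E|=4  E = 0-r->4 4-q->0 4-r->1 4-r->4
step 5: apply R3 at {0↦4, 1↦1}  → |V|=3 |E|=3  E = 0-r->4 4-q->0 4-r->4
step 6: apply R2 at {0↦4, 1↦0}  → |V|=2 |E|=0  E = ∅
normal form: no rule applies after step 6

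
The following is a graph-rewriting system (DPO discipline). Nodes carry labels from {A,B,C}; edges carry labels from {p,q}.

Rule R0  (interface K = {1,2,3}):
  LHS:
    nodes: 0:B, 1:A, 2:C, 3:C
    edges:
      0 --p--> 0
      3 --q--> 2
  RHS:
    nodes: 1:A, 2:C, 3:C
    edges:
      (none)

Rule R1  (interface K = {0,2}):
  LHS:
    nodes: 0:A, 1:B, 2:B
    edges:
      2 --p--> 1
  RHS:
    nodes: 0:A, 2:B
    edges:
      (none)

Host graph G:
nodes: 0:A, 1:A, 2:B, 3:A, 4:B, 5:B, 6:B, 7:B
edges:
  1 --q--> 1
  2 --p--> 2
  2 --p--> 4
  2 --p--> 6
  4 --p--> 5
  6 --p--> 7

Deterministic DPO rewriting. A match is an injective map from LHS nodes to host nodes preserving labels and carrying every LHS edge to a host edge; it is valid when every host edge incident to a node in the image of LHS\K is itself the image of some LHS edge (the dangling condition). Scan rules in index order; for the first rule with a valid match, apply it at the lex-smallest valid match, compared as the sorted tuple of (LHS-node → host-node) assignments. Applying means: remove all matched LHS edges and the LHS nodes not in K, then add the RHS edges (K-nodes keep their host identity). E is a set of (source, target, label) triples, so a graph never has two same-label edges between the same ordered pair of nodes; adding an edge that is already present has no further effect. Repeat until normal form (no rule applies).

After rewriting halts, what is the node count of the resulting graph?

initial: |V|=8 |E|=6  E = 1-q->1 2-p->2 2-p->4 2-p->6 4-p->5 6-p->7
step 1: apply R1 at {0↦0, 1↦5, 2↦4}  → |V|=7 |E|=5  E = 1-q->1 2-p->2 2-p->4 2-p->6 6-p->7
step 2: apply R1 at {0↦0, 1↦4, 2↦2}  → |V|=6 |E|=4  E = 1-q->1 2-p->2 2-p->6 6-p->7
step 3: apply R1 at {0↦0, 1↦7, 2↦6}  → |V|=5 |E|=3  E = 1-q->1 2-p->2 2-p->6
step 4: apply R1 at {0↦0, 1↦6, 2↦2}  → |V|=4 |E|=2  E = 1-q->1 2-p->2
final graph: no rule applies after step 4
NF nodes: {0:A, 1:A, 2:B, 3:A}

Answer: 4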